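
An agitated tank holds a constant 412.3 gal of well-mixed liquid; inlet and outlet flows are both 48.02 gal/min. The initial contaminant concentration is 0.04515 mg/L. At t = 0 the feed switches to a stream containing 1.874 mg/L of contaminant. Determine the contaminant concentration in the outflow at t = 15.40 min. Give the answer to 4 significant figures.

Unsteady species balance (constant V, well mixed): V dC/dt = Q(C_in − C).
Rewrite as dC/dt + C/τ = C_in/τ, τ = V/Q = 8.58601 min.
This is linear first-order; C(t) = C_in + (C₀ − C_in) e^(−t/τ).
C(15.40) = 1.874 + (0.04515 − 1.874)·e^(−15.40/8.58601) = 1.874 + (-1.82885)·0.166357 = 1.56976 mg/L.

1.570 mg/L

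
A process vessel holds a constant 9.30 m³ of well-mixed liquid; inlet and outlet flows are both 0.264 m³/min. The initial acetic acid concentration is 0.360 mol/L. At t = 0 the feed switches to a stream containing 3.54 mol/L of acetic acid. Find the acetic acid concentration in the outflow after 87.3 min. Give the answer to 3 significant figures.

Mass balance on the solute (V constant): V dC/dt = Q(C_in − C).
So dC/dt = (C_in − C)/τ with τ = V/Q = 9.30/0.264 = 35.227 min.
This is linear first-order; C(t) = C_in + (C₀ − C_in) e^(−t/τ).
C(87.3) = 3.54 + (0.360 − 3.54)·e^(−87.3/35.227) = 3.54 + (-3.1800)·0.083895 = 3.2732 mol/L.

3.27 mol/L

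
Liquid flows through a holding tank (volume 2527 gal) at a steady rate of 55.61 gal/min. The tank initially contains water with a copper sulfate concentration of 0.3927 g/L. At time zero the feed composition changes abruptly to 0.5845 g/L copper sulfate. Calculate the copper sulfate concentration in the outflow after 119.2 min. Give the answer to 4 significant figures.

0.5706 g/L

Species balance on the tank: V dC/dt = Q(C_in − C).
Time constant τ = V/Q = 2527/55.61 = 45.4415 min.
Solution: C(t) = C_in + (C₀ − C_in) e^(−t/τ).
C(119.2) = 0.5845 + (0.3927 − 0.5845)·e^(−119.2/45.4415) = 0.5845 + (-0.191800)·0.0725736 = 0.570580 g/L.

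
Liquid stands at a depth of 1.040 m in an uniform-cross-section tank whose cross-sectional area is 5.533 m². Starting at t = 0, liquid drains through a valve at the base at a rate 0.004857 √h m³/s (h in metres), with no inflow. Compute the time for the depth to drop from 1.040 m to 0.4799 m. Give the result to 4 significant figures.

745.2 s

A dh/dt = −Q_out = −0.004857 √h.
∫ h^(−1/2) dh = −(0.004857/A) ∫ dt, giving 2√h = 2√h₀ − (0.004857/A) t.
t = 2A(√h₀ − √h)/0.004857 = 2·5.533·(√1.040 − √0.4799)/0.004857
  = 11.0660 × (1.01980 − 0.692748) / 0.004857 = 745.151 s.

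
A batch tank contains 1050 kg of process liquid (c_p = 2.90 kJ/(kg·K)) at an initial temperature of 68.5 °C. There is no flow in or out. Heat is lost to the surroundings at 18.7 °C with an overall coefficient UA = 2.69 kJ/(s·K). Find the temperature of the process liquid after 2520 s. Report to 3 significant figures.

24.1 °C

Energy balance: M c_p dT/dt = −UA(T − T_amb).
dT/dt = (T_ss − T)/τ with T_ss = T_amb = 18.700 °C, τ = M c_p/UA = 1050·2.90/2.69 = 1132.0 s.
T approaches T_ss exponentially: T(t) = T_ss + (T₀ − T_ss) e^(−t/τ).
T(2520) = 18.700 + (49.800)·0.10794 = 24.075 °C.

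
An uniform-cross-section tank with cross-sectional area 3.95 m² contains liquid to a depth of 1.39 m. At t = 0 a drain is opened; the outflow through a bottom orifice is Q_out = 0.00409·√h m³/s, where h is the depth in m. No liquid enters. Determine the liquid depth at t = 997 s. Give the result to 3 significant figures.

Unsteady balance on liquid volume: A dh/dt = −0.00409 √h.
Separate and integrate: 2(√h − √h₀) = −(0.00409/A) t.
√h = √1.39 − 0.00409·997/(2·3.95) = 1.1790 − 0.51617 = 0.66281.
h = 0.66281² = 0.43932 m.

0.439 m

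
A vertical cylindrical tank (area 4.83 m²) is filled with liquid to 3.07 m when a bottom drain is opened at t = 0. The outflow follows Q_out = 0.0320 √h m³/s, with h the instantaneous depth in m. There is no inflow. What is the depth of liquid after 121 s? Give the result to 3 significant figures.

A dh/dt = −Q_out = −0.0320 √h.
This is separable: 2 d(√h)/dt = −0.0320/A, so √h = √h₀ − (0.0320/(2A)) t.
√h = √3.07 − 0.0320·121/(2·4.83) = 1.7521 − 0.40083 = 1.3513.
h = 1.3513² = 1.8260 m.

1.83 m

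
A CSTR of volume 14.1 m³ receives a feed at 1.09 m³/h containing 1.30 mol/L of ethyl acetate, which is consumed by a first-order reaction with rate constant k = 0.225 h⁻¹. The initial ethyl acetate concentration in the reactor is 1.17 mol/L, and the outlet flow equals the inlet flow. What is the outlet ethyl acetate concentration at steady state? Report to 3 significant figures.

0.332 mol/L

V dC/dt = Q(C_in − C) − k V C.
Steady state (dC/dt = 0): C_ss = Q C_in/(Q + kV) = C_in/(1 + kV/Q).
C_ss = 1.09·1.30/(1.09 + 0.225·14.1) = 1.4170/4.2625 = 0.33243 mol/L.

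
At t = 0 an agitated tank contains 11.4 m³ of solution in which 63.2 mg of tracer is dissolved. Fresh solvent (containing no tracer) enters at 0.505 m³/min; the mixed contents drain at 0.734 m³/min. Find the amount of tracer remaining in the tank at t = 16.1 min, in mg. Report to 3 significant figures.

Total volume: dV/dt = Q_in − Q_out = -0.22900 m³/min, so V(t) = 11.4 − 0.22900 t and V(16.1) = 7.7131 m³.
Solute balance: dm/dt = 0 − Q_out C = −Q_out m/V(t).
Separate: dm/m = −Q_out dt/V(t) ⇒ ln(m/m₀) = −(Q_out/(Q_in−Q_out)) ln(V/V₀).
m = m₀ (V₀/V)^(Q_out/(Q_in−Q_out)) = 63.2 × (11.4/7.7131)^(-3.2052) = 18.066 mg.

18.1 mg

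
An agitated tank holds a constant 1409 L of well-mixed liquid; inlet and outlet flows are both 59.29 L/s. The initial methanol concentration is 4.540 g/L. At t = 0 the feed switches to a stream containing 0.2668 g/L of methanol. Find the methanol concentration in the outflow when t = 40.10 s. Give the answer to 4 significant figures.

Unsteady species balance (constant V, well mixed): V dC/dt = Q(C_in − C).
Rewrite as dC/dt + C/τ = C_in/τ, τ = V/Q = 23.7645 s.
C approaches C_in exponentially: C(t) = C_in + (C₀ − C_in) e^(−t/τ).
C(40.10) = 0.2668 + (4.540 − 0.2668)·e^(−40.10/23.7645) = 0.2668 + (4.27320)·0.185002 = 1.05735 g/L.

1.057 g/L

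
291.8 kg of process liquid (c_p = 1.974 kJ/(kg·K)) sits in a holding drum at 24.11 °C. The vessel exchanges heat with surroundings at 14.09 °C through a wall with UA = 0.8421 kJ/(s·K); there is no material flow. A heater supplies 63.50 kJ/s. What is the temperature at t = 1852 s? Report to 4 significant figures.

M c_p dT/dt = −UA(T − T_amb) + Q̇.
dT/dt = (T_ss − T)/τ with T_ss = T_amb + Q̇/UA = 14.09 + 63.50/0.8421 = 89.4967 °C, τ = M c_p/UA = 291.8·1.974/0.8421 = 684.020 s.
This is linear first-order; T(t) = T_ss + (T₀ − T_ss) e^(−t/τ).
T(1852) = 89.4967 + (-65.3867)·0.0667018 = 85.1353 °C.

85.14 °C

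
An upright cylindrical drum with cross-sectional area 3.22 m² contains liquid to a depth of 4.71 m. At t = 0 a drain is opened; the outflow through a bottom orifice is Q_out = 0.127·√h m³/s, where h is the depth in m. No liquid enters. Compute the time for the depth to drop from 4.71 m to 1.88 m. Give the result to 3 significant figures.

Volume balance on the tank: A dh/dt = −0.127 √h.
Separate and integrate: 2(√h − √h₀) = −(0.127/A) t.
t = 2A(√h₀ − √h)/0.127 = 2·3.22·(√4.71 − √1.88)/0.127
  = 6.4400 × (2.1703 − 1.3711) / 0.127 = 40.522 s.

40.5 s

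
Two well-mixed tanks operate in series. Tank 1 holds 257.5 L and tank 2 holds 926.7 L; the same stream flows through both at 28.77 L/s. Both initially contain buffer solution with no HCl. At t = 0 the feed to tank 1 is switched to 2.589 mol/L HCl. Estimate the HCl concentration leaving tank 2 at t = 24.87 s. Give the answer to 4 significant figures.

0.9944 mol/L

Time constants: τᵢ = Vᵢ/Q for each well-mixed tank.
τ₁ = 257.5/28.77 = 8.95030 s; τ₂ = 926.7/28.77 = 32.2106 s.
Solving the cascade with C₁(0)=C₂(0)=0 gives C₂(t) = C_in[1 − (τ₁ e^(−t/τ₁) − τ₂ e^(−t/τ₂))/(τ₁ − τ₂)].
At t = 24.87: e^(−t/τ₁) = 0.0621205, e^(−t/τ₂) = 0.462039.
C₂ = 2.589·[1 − (8.95030·0.0621205 − 32.2106·0.462039)/(-23.2603)] = 2.589·0.384077 = 0.994375 mol/L.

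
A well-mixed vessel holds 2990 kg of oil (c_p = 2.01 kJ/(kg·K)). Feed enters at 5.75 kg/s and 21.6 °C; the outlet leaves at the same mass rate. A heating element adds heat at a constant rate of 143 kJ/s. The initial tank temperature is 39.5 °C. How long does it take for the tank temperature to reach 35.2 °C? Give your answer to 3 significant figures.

783 s

M c_p dT/dt = ṁ c_p (T_in − T) + Q̇.
τ = M/ṁ = 520.00 s; T_ss = T_in + Q̇/(ṁ c_p) = 33.973 °C.
T(t) = T_ss + (T₀ − T_ss) e^(−t/τ). Set T = 35.2:
e^(−t/τ) = (35.2 − 33.973)/(39.5 − 33.973) = 0.22201
t = −520.00 · ln(0.22201) = 782.61 s.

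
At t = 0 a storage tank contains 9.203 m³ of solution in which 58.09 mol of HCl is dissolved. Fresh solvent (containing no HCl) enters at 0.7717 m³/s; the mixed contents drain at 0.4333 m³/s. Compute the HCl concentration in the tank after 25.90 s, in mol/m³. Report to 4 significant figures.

Total volume: dV/dt = Q_in − Q_out = 0.338400 m³/s, so V(t) = 9.203 + 0.338400 t and V(25.90) = 17.9676 m³.
Species balance (pure solvent in): dm/dt = −Q_out · m/V(t).
Separate: dm/m = −Q_out dt/V(t) ⇒ ln(m/m₀) = −(Q_out/(Q_in−Q_out)) ln(V/V₀).
m = m₀ (V₀/V)^(Q_out/(Q_in−Q_out)) = 58.09 × (9.203/17.9676)^(1.28044) = 24.6637 mol.
C = m/V = 24.6637/17.9676 = 1.37268 mol/m³.

1.373 mol/m³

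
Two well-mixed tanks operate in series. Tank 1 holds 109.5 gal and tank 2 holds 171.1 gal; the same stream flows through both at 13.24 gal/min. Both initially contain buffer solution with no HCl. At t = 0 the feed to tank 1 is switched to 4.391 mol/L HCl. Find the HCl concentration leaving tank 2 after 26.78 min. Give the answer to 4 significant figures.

Species balance on tank i: dCᵢ/dt = (Cᵢ₋₁ − Cᵢ)/τᵢ with τᵢ = Vᵢ/Q.
τ₁ = 109.5/13.24 = 8.27039 min; τ₂ = 171.1/13.24 = 12.9230 min.
Tank 1: C₁ = C_in(1 − e^(−t/τ₁)). Tank 2 (τ₁ ≠ τ₂): C₂ = C_in[1 − (τ₁ e^(−t/τ₁) − τ₂ e^(−t/τ₂))/(τ₁ − τ₂)].
At t = 26.78: e^(−t/τ₁) = 0.0392401, e^(−t/τ₂) = 0.125898.
C₂ = 4.391·[1 − (8.27039·0.0392401 − 12.9230·0.125898)/(-4.65257)] = 4.391·0.720058 = 3.16178 mol/L.

3.162 mol/L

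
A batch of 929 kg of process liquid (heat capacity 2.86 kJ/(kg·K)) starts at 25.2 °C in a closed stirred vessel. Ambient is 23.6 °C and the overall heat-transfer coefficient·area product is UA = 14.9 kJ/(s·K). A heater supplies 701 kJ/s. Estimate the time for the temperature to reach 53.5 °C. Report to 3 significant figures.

M c_p dT/dt = −UA(T − T_amb) + Q̇.
τ = M c_p/UA = 178.32 s; T_ss = T_amb + Q̇/UA = 23.6 + 701/14.9 = 70.647 °C.
T(t) = T_ss + (T₀ − T_ss)e^(−t/τ); set T = 53.5:
t = −τ ln[(T − T_ss)/(T₀ − T_ss)] = −178.32 · ln(0.37730) = 173.81 s.

174 s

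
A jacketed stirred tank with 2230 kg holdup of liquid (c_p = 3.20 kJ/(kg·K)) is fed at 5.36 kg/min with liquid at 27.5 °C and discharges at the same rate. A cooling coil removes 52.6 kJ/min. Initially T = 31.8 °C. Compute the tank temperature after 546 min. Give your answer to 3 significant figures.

26.4 °C

Energy balance: M c_p dT/dt = ṁ c_p (T_in − T) − 52.6.
τ = M/ṁ = 416.04 min; T_ss = T_in − Q̇/(ṁ c_p) = 27.5 − 52.6/(5.36·3.20) = 24.433 °C.
This is linear first-order; T(t) = T_ss + (T₀ − T_ss) e^(−t/τ).
T(546) = 24.433 + (7.3667)·e^(−546/416.04) = 24.433 + (7.3667)·0.26918 = 26.416 °C.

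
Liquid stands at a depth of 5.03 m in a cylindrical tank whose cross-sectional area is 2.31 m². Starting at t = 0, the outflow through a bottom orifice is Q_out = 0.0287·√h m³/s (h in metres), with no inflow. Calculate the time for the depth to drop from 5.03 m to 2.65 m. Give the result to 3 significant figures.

99.0 s

A dh/dt = −Q_out = −0.0287 √h.
This is separable: 2 d(√h)/dt = −0.0287/A, so √h = √h₀ − (0.0287/(2A)) t.
t = 2A(√h₀ − √h)/0.0287 = 2·2.31·(√5.03 − √2.65)/0.0287
  = 4.6200 × (2.2428 − 1.6279) / 0.0287 = 98.981 s.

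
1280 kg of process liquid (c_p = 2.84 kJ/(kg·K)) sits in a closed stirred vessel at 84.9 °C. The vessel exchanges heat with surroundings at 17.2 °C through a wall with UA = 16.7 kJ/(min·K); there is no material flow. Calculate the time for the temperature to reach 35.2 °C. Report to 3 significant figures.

288 min

Unsteady energy balance on the tank contents: M c_p dT/dt = −UA(T − T_amb).
τ = M c_p/UA = 217.68 min; T_ss = T_amb = 17.200 °C.
T(t) = T_ss + (T₀ − T_ss)e^(−t/τ); set T = 35.2:
t = −τ ln[(T − T_ss)/(T₀ − T_ss)] = −217.68 · ln(0.26588) = 288.36 min.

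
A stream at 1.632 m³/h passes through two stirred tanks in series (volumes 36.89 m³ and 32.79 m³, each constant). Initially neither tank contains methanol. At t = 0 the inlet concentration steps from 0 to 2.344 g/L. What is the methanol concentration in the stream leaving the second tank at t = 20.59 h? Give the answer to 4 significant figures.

Species balance on tank i: dCᵢ/dt = (Cᵢ₋₁ − Cᵢ)/τᵢ with τᵢ = Vᵢ/Q.
τ₁ = 36.89/1.632 = 22.6042 h; τ₂ = 32.79/1.632 = 20.0919 h.
Solving the cascade with C₁(0)=C₂(0)=0 gives C₂(t) = C_in[1 − (τ₁ e^(−t/τ₁) − τ₂ e^(−t/τ₂))/(τ₁ − τ₂)].
At t = 20.59: e^(−t/τ₁) = 0.402165, e^(−t/τ₂) = 0.358872.
C₂ = 2.344·[1 − (22.6042·0.402165 − 20.0919·0.358872)/(2.51225)] = 2.344·0.251598 = 0.589746 g/L.

0.5897 g/L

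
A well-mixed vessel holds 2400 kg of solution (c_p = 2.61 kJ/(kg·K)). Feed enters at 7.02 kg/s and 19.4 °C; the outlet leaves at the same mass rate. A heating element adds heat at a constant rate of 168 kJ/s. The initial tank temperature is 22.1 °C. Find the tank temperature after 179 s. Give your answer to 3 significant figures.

24.7 °C

First-law balance (no shaft work): M c_p dT/dt = ṁ c_p (T_in − T) + 168.
Rearrange: dT/dt = (T_ss − T)/τ with τ = M/ṁ = 341.88 s and T_ss = T_in + Q̇/(ṁ c_p) = 28.569 °C.
T approaches T_ss exponentially: T(t) = T_ss + (T₀ − T_ss) e^(−t/τ).
T(179) = 28.569 + (-6.4692)·e^(−179/341.88) = 28.569 + (-6.4692)·0.59240 = 24.737 °C.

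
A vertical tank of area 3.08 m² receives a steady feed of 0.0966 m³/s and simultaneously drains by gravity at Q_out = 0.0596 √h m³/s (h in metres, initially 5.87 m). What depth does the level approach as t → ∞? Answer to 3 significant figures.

Level balance: A dh/dt = 0.0966 − 0.0596 √h. Setting dh/dt = 0:
Q_in = 0.0596 √h_ss ⇒ √h_ss = 0.0966/0.0596 = 1.6208.
h_ss = 1.6208² = 2.6270 m. (Since h₀ = 5.87 m > h_ss, the level will fall toward this value.)

2.63 m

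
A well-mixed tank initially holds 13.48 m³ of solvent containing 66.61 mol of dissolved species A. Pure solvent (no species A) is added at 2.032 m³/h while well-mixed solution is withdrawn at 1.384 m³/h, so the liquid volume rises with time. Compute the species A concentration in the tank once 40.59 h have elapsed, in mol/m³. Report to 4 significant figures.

0.1660 mol/m³

Let m(t) be the amount of species A. Volume: V(t) = V₀ + (Q_in − Q_out) t = 13.48 + 0.648000 t; V(40.59) = 39.7823 m³.
No species A enters, so dm/dt = −Q_out · (m/V).
Separate: dm/m = −Q_out dt/V(t) ⇒ ln(m/m₀) = −(Q_out/(Q_in−Q_out)) ln(V/V₀).
m = m₀ (V₀/V)^(Q_out/(Q_in−Q_out)) = 66.61 × (13.48/39.7823)^(2.13580) = 6.60255 mol.
C = m/V = 6.60255/39.7823 = 0.165967 mol/m³.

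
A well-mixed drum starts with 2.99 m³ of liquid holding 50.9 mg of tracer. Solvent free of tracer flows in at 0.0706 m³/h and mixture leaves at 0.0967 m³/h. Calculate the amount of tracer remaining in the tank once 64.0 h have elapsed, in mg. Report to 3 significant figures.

2.46 mg

Let m(t) be the amount of tracer. Volume: V(t) = V₀ + (Q_in − Q_out) t = 2.99 − 0.026100 t; V(64.0) = 1.3196 m³.
No tracer enters, so dm/dt = −Q_out · (m/V).
dm/m = −Q_out dt/(V₀ − 0.026100 t); integrating gives ln(m/m₀) = −(Q_out/(Q_in−Q_out)) ln(V/V₀).
m = m₀ (V₀/V)^(Q_out/(Q_in−Q_out)) = 50.9 × (2.99/1.3196)^(-3.7050) = 2.4581 mg.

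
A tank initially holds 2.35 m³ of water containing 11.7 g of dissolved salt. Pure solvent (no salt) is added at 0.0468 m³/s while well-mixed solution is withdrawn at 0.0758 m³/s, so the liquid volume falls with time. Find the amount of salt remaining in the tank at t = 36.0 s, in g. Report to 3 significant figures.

2.52 g

Total volume: dV/dt = Q_in − Q_out = -0.029000 m³/s, so V(t) = 2.35 − 0.029000 t and V(36.0) = 1.3060 m³.
Species balance (pure solvent in): dm/dt = −Q_out · m/V(t).
dm/m = −Q_out dt/(V₀ − 0.029000 t); integrating gives ln(m/m₀) = −(Q_out/(Q_in−Q_out)) ln(V/V₀).
m = m₀ (V₀/V)^(Q_out/(Q_in−Q_out)) = 11.7 × (2.35/1.3060)^(-2.6138) = 2.5197 g.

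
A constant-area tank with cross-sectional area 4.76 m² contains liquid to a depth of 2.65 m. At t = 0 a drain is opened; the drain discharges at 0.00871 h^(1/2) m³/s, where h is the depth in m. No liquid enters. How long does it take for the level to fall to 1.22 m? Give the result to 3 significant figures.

Mass balance (ρ constant): A dh/dt = −0.00871 √h.
This is separable: 2 d(√h)/dt = −0.00871/A, so √h = √h₀ − (0.00871/(2A)) t.
t = 2A(√h₀ − √h)/0.00871 = 2·4.76·(√2.65 − √1.22)/0.00871
  = 9.5200 × (1.6279 − 1.1045) / 0.00871 = 572.02 s.

572 s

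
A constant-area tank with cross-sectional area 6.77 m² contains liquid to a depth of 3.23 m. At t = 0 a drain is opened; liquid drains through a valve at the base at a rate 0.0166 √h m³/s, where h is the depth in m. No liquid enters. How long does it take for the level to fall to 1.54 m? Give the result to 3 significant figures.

With no inflow, A dh/dt = −0.0166 √h.
This is separable: 2 d(√h)/dt = −0.0166/A, so √h = √h₀ − (0.0166/(2A)) t.
t = 2A(√h₀ − √h)/0.0166 = 2·6.77·(√3.23 − √1.54)/0.0166
  = 13.540 × (1.7972 − 1.2410) / 0.0166 = 453.71 s.

454 s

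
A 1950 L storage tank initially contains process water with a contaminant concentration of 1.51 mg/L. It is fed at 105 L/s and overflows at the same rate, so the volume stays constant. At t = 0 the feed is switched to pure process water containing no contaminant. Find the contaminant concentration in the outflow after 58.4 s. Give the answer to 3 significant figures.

Mass balance on the solute (V constant): V dC/dt = Q(C_in − C).
So dC/dt = (C_in − C)/τ with τ = V/Q = 1950/105 = 18.571 s.
Solution: C(t) = C_in + (C₀ − C_in) e^(−t/τ).
C(58.4) = 0 + (1.51 − 0)·e^(−58.4/18.571) = 0 + (1.5100)·0.043083 = 0.065056 mg/L.

0.0651 mg/L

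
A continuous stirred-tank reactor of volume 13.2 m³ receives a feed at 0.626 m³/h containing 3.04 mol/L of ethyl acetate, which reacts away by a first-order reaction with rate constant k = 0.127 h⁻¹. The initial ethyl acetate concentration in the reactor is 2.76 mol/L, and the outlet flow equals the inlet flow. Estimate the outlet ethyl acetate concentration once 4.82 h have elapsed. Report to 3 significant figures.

Accumulation = in − out − consumed: V dC/dt = Q C_in − Q C − k V C.
This is linear with rate a = Q/V + k = 0.17442 h⁻¹.
C_ss = Q C_in/(Q + kV) = 0.82655 mol/L; C(t) = C_ss + (C₀ − C_ss) e^(−a t).
C(4.82) = 0.82655 + (1.9335)·e^(−0.17442·4.82) = 0.82655 + (1.9335)·0.43140 = 1.6606 mol/L.

1.66 mol/L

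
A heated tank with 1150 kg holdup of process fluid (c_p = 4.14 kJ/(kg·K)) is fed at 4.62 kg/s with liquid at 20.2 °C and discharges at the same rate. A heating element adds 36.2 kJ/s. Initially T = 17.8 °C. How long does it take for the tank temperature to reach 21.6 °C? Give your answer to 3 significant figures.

539 s

M c_p dT/dt = ṁ c_p (T_in − T) + Q̇.
τ = M/ṁ = 248.92 s; T_ss = T_in + Q̇/(ṁ c_p) = 22.093 °C.
T(t) = T_ss + (T₀ − T_ss) e^(−t/τ). Set T = 21.6:
e^(−t/τ) = (21.6 − 22.093)/(17.8 − 22.093) = 0.11476
t = −248.92 · ln(0.11476) = 538.88 s.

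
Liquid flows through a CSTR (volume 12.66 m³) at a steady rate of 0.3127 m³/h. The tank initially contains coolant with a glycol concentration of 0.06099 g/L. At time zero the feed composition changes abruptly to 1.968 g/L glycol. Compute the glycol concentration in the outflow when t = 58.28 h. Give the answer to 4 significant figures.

Species balance on the tank: V dC/dt = Q(C_in − C).
So dC/dt = (C_in − C)/τ with τ = V/Q = 12.66/0.3127 = 40.4861 h.
Solution: C(t) = C_in + (C₀ − C_in) e^(−t/τ).
C(58.28) = 1.968 + (0.06099 − 1.968)·e^(−58.28/40.4861) = 1.968 + (-1.90701)·0.237045 = 1.51595 g/L.

1.516 g/L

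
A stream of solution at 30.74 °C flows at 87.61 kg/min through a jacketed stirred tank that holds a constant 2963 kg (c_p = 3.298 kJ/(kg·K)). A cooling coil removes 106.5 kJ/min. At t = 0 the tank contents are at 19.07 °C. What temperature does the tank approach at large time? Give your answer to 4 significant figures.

M c_p dT/dt = ṁ c_p (T_in − T) − Q̇.
At steady state dT/dt = 0 ⇒ T_ss = T_in − Q̇/(ṁ c_p) = 30.74 − 106.5/(87.61·3.298) = 30.3714 °C.

30.37 °C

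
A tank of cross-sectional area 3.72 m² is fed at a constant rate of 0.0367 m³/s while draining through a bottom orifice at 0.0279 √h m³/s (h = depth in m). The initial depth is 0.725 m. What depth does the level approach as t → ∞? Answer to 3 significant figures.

Level balance: A dh/dt = 0.0367 − 0.0279 √h. Setting dh/dt = 0:
Q_in = 0.0279 √h_ss ⇒ √h_ss = 0.0367/0.0279 = 1.3154.
h_ss = 1.3154² = 1.7303 m. (Since h₀ = 0.725 m < h_ss, the level will rise toward this value.)

1.73 m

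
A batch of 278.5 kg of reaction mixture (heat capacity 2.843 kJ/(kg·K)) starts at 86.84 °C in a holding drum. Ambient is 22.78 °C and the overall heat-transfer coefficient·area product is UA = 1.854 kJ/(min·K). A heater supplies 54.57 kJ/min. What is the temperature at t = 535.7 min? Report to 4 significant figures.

M c_p dT/dt = −UA(T − T_amb) + Q̇.
dT/dt = (T_ss − T)/τ with T_ss = T_amb + Q̇/UA = 22.78 + 54.57/1.854 = 52.2137 °C, τ = M c_p/UA = 278.5·2.843/1.854 = 427.063 min.
T approaches T_ss exponentially: T(t) = T_ss + (T₀ − T_ss) e^(−t/τ).
T(535.7) = 52.2137 + (34.6263)·0.285252 = 62.0909 °C.

62.09 °C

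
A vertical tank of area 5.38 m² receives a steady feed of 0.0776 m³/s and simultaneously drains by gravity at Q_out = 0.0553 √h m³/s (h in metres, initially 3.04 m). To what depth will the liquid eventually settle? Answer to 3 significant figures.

1.97 m

A dh/dt = Q_in − 0.0553 √h. Steady state requires inflow = outflow:
Q_in = 0.0553 √h_ss ⇒ √h_ss = 0.0776/0.0553 = 1.4033.
h_ss = 1.4033² = 1.9691 m. (Since h₀ = 3.04 m > h_ss, the level will fall toward this value.)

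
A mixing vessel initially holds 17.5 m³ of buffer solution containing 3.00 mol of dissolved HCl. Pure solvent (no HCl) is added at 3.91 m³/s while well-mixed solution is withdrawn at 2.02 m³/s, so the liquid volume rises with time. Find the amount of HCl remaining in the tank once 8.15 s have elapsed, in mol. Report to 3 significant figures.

1.53 mol

Total volume: dV/dt = Q_in − Q_out = 1.8900 m³/s, so V(t) = 17.5 + 1.8900 t and V(8.15) = 32.904 m³.
Species balance (pure solvent in): dm/dt = −Q_out · m/V(t).
Separate: dm/m = −Q_out dt/V(t) ⇒ ln(m/m₀) = −(Q_out/(Q_in−Q_out)) ln(V/V₀).
m = m₀ (V₀/V)^(Q_out/(Q_in−Q_out)) = 3.00 × (17.5/32.904)^(1.0688) = 1.5278 mol.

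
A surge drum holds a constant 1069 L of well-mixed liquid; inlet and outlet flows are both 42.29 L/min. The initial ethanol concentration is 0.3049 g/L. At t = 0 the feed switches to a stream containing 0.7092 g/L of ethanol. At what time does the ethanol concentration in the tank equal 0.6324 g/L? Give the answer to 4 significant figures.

41.99 min

Species balance: V dC/dt = Q(C_in − C) ⇒ τ = V/Q = 25.2778 min.
C(t) = C_in + (C₀ − C_in) e^(−t/τ). Set C = 0.6324 and solve for t:
e^(−t/τ) = (C − C_in)/(C₀ − C_in) = (0.6324 − 0.7092)/(0.3049 − 0.7092) = 0.189958
t = −τ ln(…) = 25.2778 × 1.66095 = 41.9853 min.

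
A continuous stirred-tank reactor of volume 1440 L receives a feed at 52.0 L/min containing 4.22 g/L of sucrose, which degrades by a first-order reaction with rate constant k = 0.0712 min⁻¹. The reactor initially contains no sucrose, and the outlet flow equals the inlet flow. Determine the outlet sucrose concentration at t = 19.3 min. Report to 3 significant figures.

1.24 g/L

Species balance: V dC/dt = Q C_in − Q C − k V C.
dC/dt = (Q/V) C_in − (Q/V + k) C; effective rate a = Q/V + k = 0.036111 + 0.0712 = 0.10731 min⁻¹.
C_ss = Q C_in/(Q + kV) = 1.4201 g/L; C(t) = C_ss + (C₀ − C_ss) e^(−a t).
C(19.3) = 1.4201 + (-1.4201)·e^(−0.10731·19.3) = 1.4201 + (-1.4201)·0.12605 = 1.2411 g/L.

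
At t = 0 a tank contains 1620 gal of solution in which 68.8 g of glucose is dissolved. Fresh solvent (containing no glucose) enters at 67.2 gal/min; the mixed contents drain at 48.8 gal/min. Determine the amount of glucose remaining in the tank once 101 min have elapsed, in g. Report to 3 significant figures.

9.07 g

Let m(t) be the amount of glucose. Volume: V(t) = V₀ + (Q_in − Q_out) t = 1620 + 18.400 t; V(101) = 3478.4 gal.
No glucose enters, so dm/dt = −Q_out · (m/V).
dm/m = −Q_out dt/(V₀ + 18.400 t); integrating gives ln(m/m₀) = −(Q_out/(Q_in−Q_out)) ln(V/V₀).
m = m₀ (V₀/V)^(Q_out/(Q_in−Q_out)) = 68.8 × (1620/3478.4)^(2.6522) = 9.0662 g.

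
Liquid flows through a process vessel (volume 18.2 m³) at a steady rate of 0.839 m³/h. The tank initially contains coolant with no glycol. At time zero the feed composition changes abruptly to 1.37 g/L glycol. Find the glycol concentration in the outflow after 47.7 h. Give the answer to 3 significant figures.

Accumulation = in − out for the solute gives V dC/dt = Q(C_in − C).
Rewrite as dC/dt + C/τ = C_in/τ, τ = V/Q = 21.692 h.
Solution: C(t) = C_in + (C₀ − C_in) e^(−t/τ).
C(47.7) = 1.37 + (0 − 1.37)·e^(−47.7/21.692) = 1.37 + (-1.3700)·0.11092 = 1.2180 g/L.

1.22 g/L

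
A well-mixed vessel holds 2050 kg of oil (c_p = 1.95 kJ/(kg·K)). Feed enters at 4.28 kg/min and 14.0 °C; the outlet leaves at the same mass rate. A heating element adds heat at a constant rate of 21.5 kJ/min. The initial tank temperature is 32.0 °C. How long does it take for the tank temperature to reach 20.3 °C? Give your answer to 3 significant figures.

Heat balance on the well-mixed liquid: M c_p dT/dt = ṁ c_p (T_in − T) + 21.5.
τ = M/ṁ = 478.97 min; T_ss = T_in + Q̇/(ṁ c_p) = 16.576 °C.
T(t) = T_ss + (T₀ − T_ss) e^(−t/τ). Set T = 20.3:
e^(−t/τ) = (20.3 − 16.576)/(32.0 − 16.576) = 0.24144
t = −478.97 · ln(0.24144) = 680.69 min.

681 min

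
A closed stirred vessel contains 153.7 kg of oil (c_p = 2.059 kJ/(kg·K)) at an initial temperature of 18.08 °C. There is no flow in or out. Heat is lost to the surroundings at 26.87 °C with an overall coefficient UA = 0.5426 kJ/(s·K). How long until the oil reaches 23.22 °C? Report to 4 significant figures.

512.6 s

M c_p dT/dt = −UA(T − T_amb).
τ = M c_p/UA = 583.244 s; T_ss = T_amb = 26.8700 °C.
T(t) = T_ss + (T₀ − T_ss)e^(−t/τ); set T = 23.22:
t = −τ ln[(T − T_ss)/(T₀ − T_ss)] = −583.244 · ln(0.415245) = 512.606 s.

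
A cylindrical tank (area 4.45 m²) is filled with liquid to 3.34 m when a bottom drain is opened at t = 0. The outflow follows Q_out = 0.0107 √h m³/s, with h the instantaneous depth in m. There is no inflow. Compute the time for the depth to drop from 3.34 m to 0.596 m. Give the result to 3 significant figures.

878 s

With no inflow, A dh/dt = −0.0107 √h.
Separate and integrate: 2(√h − √h₀) = −(0.0107/A) t.
t = 2A(√h₀ − √h)/0.0107 = 2·4.45·(√3.34 − √0.596)/0.0107
  = 8.9000 × (1.8276 − 0.77201) / 0.0107 = 877.99 s.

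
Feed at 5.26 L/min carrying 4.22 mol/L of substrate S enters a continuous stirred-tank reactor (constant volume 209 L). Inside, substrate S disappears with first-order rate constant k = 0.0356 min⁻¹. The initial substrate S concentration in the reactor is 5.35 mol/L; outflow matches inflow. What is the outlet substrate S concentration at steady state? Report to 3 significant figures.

1.75 mol/L

Species balance: V dC/dt = Q C_in − Q C − k V C.
Steady state (dC/dt = 0): C_ss = Q C_in/(Q + kV) = C_in/(1 + kV/Q).
C_ss = 5.26·4.22/(5.26 + 0.0356·209) = 22.197/12.700 = 1.7478 mol/L.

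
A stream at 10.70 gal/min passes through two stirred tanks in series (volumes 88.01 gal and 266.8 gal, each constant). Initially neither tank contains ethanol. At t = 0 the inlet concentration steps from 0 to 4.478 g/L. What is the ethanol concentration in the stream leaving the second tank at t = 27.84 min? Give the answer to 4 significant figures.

2.365 g/L

Each tank obeys Vᵢ dCᵢ/dt = Q(Cᵢ₋₁ − Cᵢ), so τᵢ = Vᵢ/Q.
τ₁ = 88.01/10.70 = 8.22523 min; τ₂ = 266.8/10.70 = 24.9346 min.
Solving the cascade with C₁(0)=C₂(0)=0 gives C₂(t) = C_in[1 − (τ₁ e^(−t/τ₁) − τ₂ e^(−t/τ₂))/(τ₁ − τ₂)].
At t = 27.84: e^(−t/τ₁) = 0.0338876, e^(−t/τ₂) = 0.327417.
C₂ = 4.478·[1 − (8.22523·0.0338876 − 24.9346·0.327417)/(-16.7093)] = 4.478·0.528093 = 2.36480 g/L.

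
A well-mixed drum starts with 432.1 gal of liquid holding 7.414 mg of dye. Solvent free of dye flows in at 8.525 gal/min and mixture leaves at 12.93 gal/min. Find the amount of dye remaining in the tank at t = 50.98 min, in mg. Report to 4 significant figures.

0.8613 mg

Let m(t) be the amount of dye. Volume: V(t) = V₀ + (Q_in − Q_out) t = 432.1 − 4.40500 t; V(50.98) = 207.533 gal.
Solute balance: dm/dt = 0 − Q_out C = −Q_out m/V(t).
dm/m = −Q_out dt/(V₀ − 4.40500 t); integrating gives ln(m/m₀) = −(Q_out/(Q_in−Q_out)) ln(V/V₀).
m = m₀ (V₀/V)^(Q_out/(Q_in−Q_out)) = 7.414 × (432.1/207.533)^(-2.93530) = 0.861328 mg.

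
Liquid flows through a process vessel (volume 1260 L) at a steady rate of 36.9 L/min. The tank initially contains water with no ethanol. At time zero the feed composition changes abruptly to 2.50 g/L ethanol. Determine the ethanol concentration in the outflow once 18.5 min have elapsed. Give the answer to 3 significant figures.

Transient balance on the dissolved component: V dC/dt = Q(C_in − C).
So dC/dt = (C_in − C)/τ with τ = V/Q = 1260/36.9 = 34.146 min.
This is linear first-order; C(t) = C_in + (C₀ − C_in) e^(−t/τ).
C(18.5) = 2.50 + (0 − 2.50)·e^(−18.5/34.146) = 2.50 + (-2.5000)·0.58171 = 1.0457 g/L.

1.05 g/L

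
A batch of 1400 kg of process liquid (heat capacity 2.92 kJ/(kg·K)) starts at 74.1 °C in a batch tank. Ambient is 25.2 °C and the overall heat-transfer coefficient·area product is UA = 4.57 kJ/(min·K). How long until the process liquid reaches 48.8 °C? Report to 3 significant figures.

M c_p dT/dt = −UA(T − T_amb).
τ = M c_p/UA = 894.53 min; T_ss = T_amb = 25.200 °C.
T(t) = T_ss + (T₀ − T_ss)e^(−t/τ); set T = 48.8:
t = −τ ln[(T − T_ss)/(T₀ − T_ss)] = −894.53 · ln(0.48262) = 651.69 min.

652 min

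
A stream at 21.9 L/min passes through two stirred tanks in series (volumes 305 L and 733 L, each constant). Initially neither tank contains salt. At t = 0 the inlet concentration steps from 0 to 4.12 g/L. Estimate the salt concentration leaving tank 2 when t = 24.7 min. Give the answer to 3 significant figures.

Species balance on tank i: dCᵢ/dt = (Cᵢ₋₁ − Cᵢ)/τᵢ with τᵢ = Vᵢ/Q.
τ₁ = 305/21.9 = 13.927 min; τ₂ = 733/21.9 = 33.470 min.
Solving the cascade with C₁(0)=C₂(0)=0 gives C₂(t) = C_in[1 − (τ₁ e^(−t/τ₁) − τ₂ e^(−t/τ₂))/(τ₁ − τ₂)].
At t = 24.7: e^(−t/τ₁) = 0.16973, e^(−t/τ₂) = 0.47808.
C₂ = 4.12·[1 − (13.927·0.16973 − 33.470·0.47808)/(-19.543)] = 4.12·0.30218 = 1.2450 g/L.

1.24 g/L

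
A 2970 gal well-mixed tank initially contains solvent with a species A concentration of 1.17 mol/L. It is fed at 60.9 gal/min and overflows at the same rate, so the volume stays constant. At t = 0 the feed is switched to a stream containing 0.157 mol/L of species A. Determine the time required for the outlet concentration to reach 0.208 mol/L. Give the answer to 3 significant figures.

Species balance: V dC/dt = Q(C_in − C) ⇒ τ = V/Q = 48.768 min.
C(t) = C_in + (C₀ − C_in) e^(−t/τ). Set C = 0.208 and solve for t:
e^(−t/τ) = (C − C_in)/(C₀ − C_in) = (0.208 − 0.157)/(1.17 − 0.157) = 0.050346
t = −τ ln(…) = 48.768 × 2.9888 = 145.76 min.

146 min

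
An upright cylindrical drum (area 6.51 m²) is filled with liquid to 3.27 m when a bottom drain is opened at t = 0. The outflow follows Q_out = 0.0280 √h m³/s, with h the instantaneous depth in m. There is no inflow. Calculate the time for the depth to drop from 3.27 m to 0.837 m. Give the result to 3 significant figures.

A dh/dt = −Q_out = −0.0280 √h.
∫ h^(−1/2) dh = −(0.0280/A) ∫ dt, giving 2√h = 2√h₀ − (0.0280/A) t.
t = 2A(√h₀ − √h)/0.0280 = 2·6.51·(√3.27 − √0.837)/0.0280
  = 13.020 × (1.8083 − 0.91488) / 0.0280 = 415.45 s.

415 s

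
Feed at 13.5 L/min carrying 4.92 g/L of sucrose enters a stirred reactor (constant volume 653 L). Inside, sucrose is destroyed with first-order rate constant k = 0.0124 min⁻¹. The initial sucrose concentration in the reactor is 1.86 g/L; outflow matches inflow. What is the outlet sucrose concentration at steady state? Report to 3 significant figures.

3.08 g/L

Species balance: V dC/dt = Q C_in − Q C − k V C.
At steady state: 0 = Q C_in − (Q + kV) C_ss, so C_ss = Q C_in/(Q + kV).
C_ss = 13.5·4.92/(13.5 + 0.0124·653) = 66.420/21.597 = 3.0754 g/L.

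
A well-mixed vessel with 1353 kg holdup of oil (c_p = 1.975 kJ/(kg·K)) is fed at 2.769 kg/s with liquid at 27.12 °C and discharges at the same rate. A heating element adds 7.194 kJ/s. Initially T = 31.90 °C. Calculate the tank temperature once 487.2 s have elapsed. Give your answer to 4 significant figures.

29.71 °C

First-law balance (no shaft work): M c_p dT/dt = ṁ c_p (T_in − T) + 7.194.
τ = M/ṁ = 488.624 s; T_ss = T_in + Q̇/(ṁ c_p) = 27.12 + 7.194/(2.769·1.975) = 28.4355 °C.
T approaches T_ss exponentially: T(t) = T_ss + (T₀ − T_ss) e^(−t/τ).
T(487.2) = 28.4355 + (3.46453)·e^(−487.2/488.624) = 28.4355 + (3.46453)·0.368953 = 29.7137 °C.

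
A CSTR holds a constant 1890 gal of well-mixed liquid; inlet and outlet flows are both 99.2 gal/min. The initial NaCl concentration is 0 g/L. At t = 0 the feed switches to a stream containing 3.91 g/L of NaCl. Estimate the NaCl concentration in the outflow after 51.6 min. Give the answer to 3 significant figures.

Transient balance on the dissolved component: V dC/dt = Q(C_in − C).
Rewrite as dC/dt + C/τ = C_in/τ, τ = V/Q = 19.052 min.
Solution: C(t) = C_in + (C₀ − C_in) e^(−t/τ).
C(51.6) = 3.91 + (0 − 3.91)·e^(−51.6/19.052) = 3.91 + (-3.9100)·0.066649 = 3.6494 g/L.

3.65 g/L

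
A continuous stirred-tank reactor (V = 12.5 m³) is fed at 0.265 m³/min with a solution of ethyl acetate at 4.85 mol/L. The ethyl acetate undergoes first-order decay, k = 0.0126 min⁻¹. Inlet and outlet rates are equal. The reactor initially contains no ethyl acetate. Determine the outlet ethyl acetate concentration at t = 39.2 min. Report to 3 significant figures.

2.23 mol/L

Species balance: V dC/dt = Q C_in − Q C − k V C.
dC/dt = (Q/V) C_in − (Q/V + k) C; effective rate a = Q/V + k = 0.021200 + 0.0126 = 0.033800 min⁻¹.
C_ss = Q C_in/(Q + kV) = 3.0420 mol/L; C(t) = C_ss + (C₀ − C_ss) e^(−a t).
C(39.2) = 3.0420 + (-3.0420)·e^(−0.033800·39.2) = 3.0420 + (-3.0420)·0.26581 = 2.2334 mol/L.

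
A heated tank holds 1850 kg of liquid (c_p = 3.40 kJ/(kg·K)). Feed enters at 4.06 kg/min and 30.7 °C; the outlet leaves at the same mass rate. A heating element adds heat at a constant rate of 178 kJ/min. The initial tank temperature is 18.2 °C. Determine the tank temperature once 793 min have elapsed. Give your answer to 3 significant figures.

M c_p dT/dt = ṁ c_p (T_in − T) + Q̇.
τ = M/ṁ = 455.67 min; T_ss = T_in + Q̇/(ṁ c_p) = 30.7 + 178/(4.06·3.40) = 43.595 °C.
T approaches T_ss exponentially: T(t) = T_ss + (T₀ − T_ss) e^(−t/τ).
T(793) = 43.595 + (-25.395)·e^(−793/455.67) = 43.595 + (-25.395)·0.17547 = 39.139 °C.

39.1 °C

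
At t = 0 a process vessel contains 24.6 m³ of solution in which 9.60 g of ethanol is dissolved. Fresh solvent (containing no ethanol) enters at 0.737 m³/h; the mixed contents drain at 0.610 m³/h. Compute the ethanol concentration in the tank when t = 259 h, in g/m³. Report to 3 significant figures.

0.00283 g/m³

Total volume: dV/dt = Q_in − Q_out = 0.12700 m³/h, so V(t) = 24.6 + 0.12700 t and V(259) = 57.493 m³.
Solute balance: dm/dt = 0 − Q_out C = −Q_out m/V(t).
Separate: dm/m = −Q_out dt/V(t) ⇒ ln(m/m₀) = −(Q_out/(Q_in−Q_out)) ln(V/V₀).
m = m₀ (V₀/V)^(Q_out/(Q_in−Q_out)) = 9.60 × (24.6/57.493)^(4.8031) = 0.16272 g.
C = m/V = 0.16272/57.493 = 0.0028303 g/m³.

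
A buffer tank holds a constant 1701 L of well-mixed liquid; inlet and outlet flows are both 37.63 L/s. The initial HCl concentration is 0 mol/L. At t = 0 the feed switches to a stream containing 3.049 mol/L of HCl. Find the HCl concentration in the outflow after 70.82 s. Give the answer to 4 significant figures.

Species balance on the tank: V dC/dt = Q(C_in − C).
Rewrite as dC/dt + C/τ = C_in/τ, τ = V/Q = 45.2033 s.
C approaches C_in exponentially: C(t) = C_in + (C₀ − C_in) e^(−t/τ).
C(70.82) = 3.049 + (0 − 3.049)·e^(−70.82/45.2033) = 3.049 + (-3.04900)·0.208733 = 2.41257 mol/L.

2.413 mol/L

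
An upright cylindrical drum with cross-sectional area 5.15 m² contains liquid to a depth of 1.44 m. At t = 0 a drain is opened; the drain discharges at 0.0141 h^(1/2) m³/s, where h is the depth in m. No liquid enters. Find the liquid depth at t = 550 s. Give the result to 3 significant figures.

Accumulation of liquid (constant cross-section A): A dh/dt = −0.0141 √h.
∫ h^(−1/2) dh = −(0.0141/A) ∫ dt, giving 2√h = 2√h₀ − (0.0141/A) t.
√h = √1.44 − 0.0141·550/(2·5.15) = 1.2000 − 0.75291 = 0.44709.
h = 0.44709² = 0.19989 m.

0.200 m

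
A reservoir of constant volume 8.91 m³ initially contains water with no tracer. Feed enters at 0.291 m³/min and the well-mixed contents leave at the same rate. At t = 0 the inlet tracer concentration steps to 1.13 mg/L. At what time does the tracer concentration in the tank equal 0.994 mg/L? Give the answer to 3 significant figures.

64.8 min

Species balance on the tank: V dC/dt = Q(C_in − C), so τ = V/Q = 30.619 min.
C(t) = C_in + (C₀ − C_in) e^(−t/τ). Set C = 0.994 and solve for t:
e^(−t/τ) = (C − C_in)/(C₀ − C_in) = (0.994 − 1.13)/(0 − 1.13) = 0.12035
t = −τ ln(…) = 30.619 × 2.1173 = 64.829 min.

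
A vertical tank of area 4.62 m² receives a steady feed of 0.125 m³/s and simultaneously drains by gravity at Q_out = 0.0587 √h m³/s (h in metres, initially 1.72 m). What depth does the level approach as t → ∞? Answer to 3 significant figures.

Volume balance on the tank: A dh/dt = Q_in − 0.0587 √h. At steady state dh/dt = 0:
Q_in = 0.0587 √h_ss ⇒ √h_ss = 0.125/0.0587 = 2.1295.
h_ss = 2.1295² = 4.5347 m. (Since h₀ = 1.72 m < h_ss, the level will rise toward this value.)

4.53 m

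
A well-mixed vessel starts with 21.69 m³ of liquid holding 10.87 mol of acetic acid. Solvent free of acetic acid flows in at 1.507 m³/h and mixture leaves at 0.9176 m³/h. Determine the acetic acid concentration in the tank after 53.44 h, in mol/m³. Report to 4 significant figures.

0.05058 mol/m³

Total volume: dV/dt = Q_in − Q_out = 0.589400 m³/h, so V(t) = 21.69 + 0.589400 t and V(53.44) = 53.1875 m³.
Solute balance: dm/dt = 0 − Q_out C = −Q_out m/V(t).
Separate: dm/m = −Q_out dt/V(t) ⇒ ln(m/m₀) = −(Q_out/(Q_in−Q_out)) ln(V/V₀).
m = m₀ (V₀/V)^(Q_out/(Q_in−Q_out)) = 10.87 × (21.69/53.1875)^(1.55684) = 2.69007 mol.
C = m/V = 2.69007/53.1875 = 0.0505770 mol/m³.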